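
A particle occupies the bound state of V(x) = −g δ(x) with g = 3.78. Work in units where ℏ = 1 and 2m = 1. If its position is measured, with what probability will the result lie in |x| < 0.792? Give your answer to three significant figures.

The normalised bound state is ψ = √κ e^{−κ|x|} with κ = mg/ℏ² = 1.890.
P(|x| < d) = ∫_{−d}^{d} κ e^{−2κ|x|} dx = 1 − e^{−2κd} = 1 − e^{−2.994} = 0.9499.

P = 0.950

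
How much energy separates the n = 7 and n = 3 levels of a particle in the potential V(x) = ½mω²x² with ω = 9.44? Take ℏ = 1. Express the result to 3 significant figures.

ΔE = 37.8

E_n = ℏω(n + ½), so ΔE = (7 − 3) ℏω = 4 × 9.44 = 37.76.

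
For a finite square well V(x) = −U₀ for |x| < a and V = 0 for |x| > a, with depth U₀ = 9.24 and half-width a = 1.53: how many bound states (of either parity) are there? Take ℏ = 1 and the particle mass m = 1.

Define the well-strength parameter z₀ = (a/ℏ)√(2mU₀) = 1.53 × √(2·1·9.24) = 6.577.
A new bound state (alternating even/odd) appears each time z₀ passes a multiple of π/2, so N = ⌊2z₀/π⌋ + 1 = ⌊4.187⌋ + 1 = 5.

N = 5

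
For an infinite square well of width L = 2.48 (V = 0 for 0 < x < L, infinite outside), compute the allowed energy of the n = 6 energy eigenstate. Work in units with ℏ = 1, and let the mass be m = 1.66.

Requiring ψ(0) = ψ(L) = 0 quantises k = nπ/L, hence E_n = ℏ²k²/2m = n²π²ℏ²/(2mL²).
E_6 = 6² × π² / (2 × 1.66 × 2.48²) = 17.40.

E = 17.4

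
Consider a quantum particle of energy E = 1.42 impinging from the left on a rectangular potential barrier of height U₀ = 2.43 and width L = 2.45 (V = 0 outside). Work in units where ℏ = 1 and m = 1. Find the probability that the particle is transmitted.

T = 0.00367

E < U₀: inside the barrier ψ ∝ e^{±κx} with κ = √(2m(U₀ − E))/ℏ = 1.421.
κL = 3.482, sinh(κL) = 16.25.
The exact tunnelling result is T⁻¹ = 1 + U₀² sinh²(κL) / [4E(U₀ − E)] = 272.8, so T = 0.00367.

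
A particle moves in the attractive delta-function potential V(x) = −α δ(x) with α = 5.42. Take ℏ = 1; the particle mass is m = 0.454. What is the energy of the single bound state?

The bound state is ψ(x) = √κ e^{−κ|x|}. The derivative jump ψ'(0⁺) − ψ'(0⁻) = −(2mα/ℏ²)ψ(0) fixes κ = mα/ℏ² = 2.461.
Then E = −ℏ²κ²/(2m) = −mα²/(2ℏ²) = -6.668.

E = -6.67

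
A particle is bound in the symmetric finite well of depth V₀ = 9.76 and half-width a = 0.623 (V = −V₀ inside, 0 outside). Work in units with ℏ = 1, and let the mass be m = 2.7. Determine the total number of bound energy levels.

N = 3

The dimensionless depth is z₀ = a√(2mV₀)/ℏ = 0.623 × √(52.70) = 4.523.
The even/odd transcendental equations gain one root per π/2 in z₀, giving N = 1 + ⌊2z₀/π⌋ = 1 + ⌊2.879⌋ = 3.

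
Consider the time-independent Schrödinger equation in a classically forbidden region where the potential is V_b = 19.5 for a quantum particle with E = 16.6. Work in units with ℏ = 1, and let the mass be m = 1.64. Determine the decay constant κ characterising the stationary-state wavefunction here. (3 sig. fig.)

Since E < V_b the TISE in this region is ψ'' = κ²ψ with κ = √(2m(V_b − E))/ℏ.
κ = √(2 × 1.64 × 2.9) = 3.084.

κ = 3.08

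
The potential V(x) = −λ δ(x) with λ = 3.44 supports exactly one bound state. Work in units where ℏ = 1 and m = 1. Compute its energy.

E = -5.92

The bound state is ψ(x) = √κ e^{−κ|x|}. The derivative jump ψ'(0⁺) − ψ'(0⁻) = −(2mλ/ℏ²)ψ(0) fixes κ = mλ/ℏ² = 3.440.
Then E = −ℏ²κ²/(2m) = −mλ²/(2ℏ²) = -5.917.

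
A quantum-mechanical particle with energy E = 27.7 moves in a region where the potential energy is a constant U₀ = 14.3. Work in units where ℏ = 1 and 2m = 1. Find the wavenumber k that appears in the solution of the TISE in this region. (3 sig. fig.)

k = 3.66

With E > U₀ the solution is oscillatory, ψ ∝ e^{±ikx} with k = √(2m(E − U₀))/ℏ.
k = √(2 × 0.5 × 13.4) = 3.661.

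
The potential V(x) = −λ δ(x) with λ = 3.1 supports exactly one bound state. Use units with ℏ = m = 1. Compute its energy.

E = -4.81

The bound state is ψ(x) = √κ e^{−κ|x|}. The derivative jump ψ'(0⁺) − ψ'(0⁻) = −(2mλ/ℏ²)ψ(0) fixes κ = mλ/ℏ² = 3.100.
Then E = −ℏ²κ²/(2m) = −mλ²/(2ℏ²) = -4.805.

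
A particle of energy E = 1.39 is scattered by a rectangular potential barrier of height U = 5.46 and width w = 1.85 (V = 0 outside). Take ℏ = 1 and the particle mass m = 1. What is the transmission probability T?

Since E < U the interior solution is evanescent with decay constant κ = √(2m(U − E))/ℏ = 2.853.
κw = 5.278, sinh(κw) = 98.00.
Matching ψ, ψ′ at both faces gives T = [1 + U² sinh²(κw) / (4E(U − E))]⁻¹ = 1/12650 = 0.0000790.

T = 0.0000790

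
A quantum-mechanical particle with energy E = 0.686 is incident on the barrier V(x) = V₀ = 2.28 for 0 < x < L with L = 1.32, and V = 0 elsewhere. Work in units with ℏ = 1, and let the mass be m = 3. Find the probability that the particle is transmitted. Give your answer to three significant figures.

E < V₀: inside the barrier ψ ∝ e^{±κx} with κ = √(2m(V₀ − E))/ℏ = 3.093.
κL = 4.082, sinh(κL) = 29.63.
Matching ψ, ψ′ at both faces gives T = [1 + V₀² sinh²(κL) / (4E(V₀ − E))]⁻¹ = 1/1044 = 0.000958.

T = 0.000958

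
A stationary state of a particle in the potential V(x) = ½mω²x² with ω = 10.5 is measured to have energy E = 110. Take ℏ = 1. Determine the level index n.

n = 10

Invert E_n = (n + ½)ℏω: n = E/ℏω − ½ = 9.976, so n = 10.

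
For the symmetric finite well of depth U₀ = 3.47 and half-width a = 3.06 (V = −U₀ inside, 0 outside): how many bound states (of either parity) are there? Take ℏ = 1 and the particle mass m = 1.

Define the well-strength parameter z₀ = (a/ℏ)√(2mU₀) = 3.06 × √(2·1·3.47) = 8.061.
The even/odd transcendental equations gain one root per π/2 in z₀, giving N = 1 + ⌊2z₀/π⌋ = 1 + ⌊5.132⌋ = 6.

N = 6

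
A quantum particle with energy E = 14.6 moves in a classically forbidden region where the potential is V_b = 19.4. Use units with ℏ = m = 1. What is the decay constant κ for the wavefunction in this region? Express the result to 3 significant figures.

Since E < V_b the TISE in this region is ψ'' = κ²ψ with κ = √(2m(V_b − E))/ℏ.
κ = √(2 × 1 × 4.8) = 3.098.

κ = 3.10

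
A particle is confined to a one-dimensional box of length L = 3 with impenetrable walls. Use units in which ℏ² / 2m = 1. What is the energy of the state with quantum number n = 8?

E = 70.2

The infinite-well eigenfunctions ψ_n = √(2/L) sin(nπx/L) vanish at both walls, giving E_n = n²π²ℏ²/(2mL²).
E_8 = 8² × π² / (2 × 0.5 × 3²) = 70.18.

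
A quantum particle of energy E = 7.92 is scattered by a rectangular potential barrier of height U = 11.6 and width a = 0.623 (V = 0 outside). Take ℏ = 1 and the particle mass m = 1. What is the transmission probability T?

Since E < U the interior solution is evanescent with decay constant κ = √(2m(U − E))/ℏ = 2.713.
κa = 1.690, sinh(κa) = 2.618.
The exact tunnelling result is T⁻¹ = 1 + U² sinh²(κa) / [4E(U − E)] = 8.910, so T = 0.112.

T = 0.112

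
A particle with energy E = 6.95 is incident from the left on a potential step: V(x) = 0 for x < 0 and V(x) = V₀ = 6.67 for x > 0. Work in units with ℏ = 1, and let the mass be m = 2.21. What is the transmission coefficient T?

The wavenumbers are k₁ = √(2mE)/ℏ = 5.542 on the left and k₂ = √(2m(E − V₀))/ℏ = 1.112 on the right.
Matching ψ and ψ′ at x = 0 gives r = (k₁ − k₂)/(k₁ + k₂), so R = r² = 0.4431 and T = 1 − R = 0.5569.

T = 0.557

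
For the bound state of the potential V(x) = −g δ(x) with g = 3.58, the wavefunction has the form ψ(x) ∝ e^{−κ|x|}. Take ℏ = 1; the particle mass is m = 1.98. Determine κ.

κ = 7.09

Integrate −(ℏ²/2m)ψ'' − gδ(x)ψ = Eψ from −ε to +ε: the ψ'' term gives ψ'(0⁺) − ψ'(0⁻) and the δ term gives −(2mg/ℏ²)ψ(0).
With ψ ∝ e^{−κ|x|} this yields −2κ = −2mg/ℏ², so κ = mg/ℏ² = 7.088.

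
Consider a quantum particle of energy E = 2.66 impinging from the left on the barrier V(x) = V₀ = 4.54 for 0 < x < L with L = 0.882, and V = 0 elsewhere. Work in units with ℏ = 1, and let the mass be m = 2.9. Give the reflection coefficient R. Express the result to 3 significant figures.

R = 0.989

Since E < V₀ the interior solution is evanescent with decay constant κ = √(2m(V₀ − E))/ℏ = 3.302.
κL = 2.912, sinh(κL) = 9.174.
Matching ψ, ψ′ at both faces gives T = [1 + V₀² sinh²(κL) / (4E(V₀ − E))]⁻¹ = 1/87.72 = 0.0114.
R = 1 − T = 0.989.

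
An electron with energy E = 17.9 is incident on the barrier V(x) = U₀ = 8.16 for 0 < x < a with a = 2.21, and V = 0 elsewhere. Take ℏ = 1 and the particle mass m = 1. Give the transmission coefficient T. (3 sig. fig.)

Above the barrier the interior wavenumber is k₂ = √(2m(E − U₀))/ℏ = 4.414, giving phase k₂a = 9.754.
T = [1 + U₀² sin²(k₂a) / (4E(E − U₀))]⁻¹ = 1/1.010 = 0.990.

T = 0.990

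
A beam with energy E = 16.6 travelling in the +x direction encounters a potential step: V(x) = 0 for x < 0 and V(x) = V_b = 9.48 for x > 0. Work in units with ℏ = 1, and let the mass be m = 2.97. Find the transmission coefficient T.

T = 0.957

The wavenumbers are k₁ = √(2mE)/ℏ = 9.930 on the left and k₂ = √(2m(E − V_b))/ℏ = 6.503 on the right.
Matching ψ and ψ′ at x = 0 gives r = (k₁ − k₂)/(k₁ + k₂), so R = r² = 0.04348 and T = 1 − R = 0.9565.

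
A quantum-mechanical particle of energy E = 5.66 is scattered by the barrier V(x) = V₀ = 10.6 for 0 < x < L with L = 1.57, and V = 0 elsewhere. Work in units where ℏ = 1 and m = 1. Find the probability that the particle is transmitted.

E < V₀: inside the barrier ψ ∝ e^{±κx} with κ = √(2m(V₀ − E))/ℏ = 3.143.
κL = 4.935, sinh(κL) = 69.53.
The exact tunnelling result is T⁻¹ = 1 + V₀² sinh²(κL) / [4E(V₀ − E)] = 4857, so T = 0.000206.

T = 0.000206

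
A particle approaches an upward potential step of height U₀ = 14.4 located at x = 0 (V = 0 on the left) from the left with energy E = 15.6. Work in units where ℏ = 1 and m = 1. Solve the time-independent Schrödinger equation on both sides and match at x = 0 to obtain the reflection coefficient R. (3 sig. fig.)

R = 0.320

The wavenumbers are k₁ = √(2mE)/ℏ = 5.586 on the left and k₂ = √(2m(E − U₀))/ℏ = 1.549 on the right.
Matching ψ and ψ′ at x = 0 gives r = (k₁ − k₂)/(k₁ + k₂), so R = r² = 0.3201 and T = 1 − R = 0.6799.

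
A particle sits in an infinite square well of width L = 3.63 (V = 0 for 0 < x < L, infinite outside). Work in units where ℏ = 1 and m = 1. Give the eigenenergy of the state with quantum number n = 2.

E = 1.50

Requiring ψ(0) = ψ(L) = 0 quantises k = nπ/L, hence E_n = ℏ²k²/2m = n²π²ℏ²/(2mL²).
E_2 = 2² × π² / (2 × 1 × 3.63²) = 1.498.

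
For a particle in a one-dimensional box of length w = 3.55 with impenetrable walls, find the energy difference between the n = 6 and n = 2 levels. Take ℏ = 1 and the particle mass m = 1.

E_n = n²π²ℏ²/(2mw²), so ΔE = (6² − 2²) π²ℏ²/(2mw²).
ΔE = 32 × π² / (2 × 1 × 3.55²) = 12.53.

ΔE = 12.5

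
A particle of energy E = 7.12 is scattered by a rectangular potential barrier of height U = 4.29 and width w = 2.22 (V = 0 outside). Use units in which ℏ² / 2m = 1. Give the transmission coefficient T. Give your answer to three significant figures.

T = 0.933

E > U: inside the barrier k₂ = √(2m(E − U))/ℏ = 1.682, k₂w = 3.735.
T = [1 + U² sin²(k₂w) / (4E(E − U))]⁻¹ = 1/1.071 = 0.933.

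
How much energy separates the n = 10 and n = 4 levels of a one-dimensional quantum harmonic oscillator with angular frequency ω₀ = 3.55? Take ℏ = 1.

E_n = ℏω₀(n + ½), so ΔE = (10 − 4) ℏω₀ = 6 × 3.55 = 21.30.

ΔE = 21.3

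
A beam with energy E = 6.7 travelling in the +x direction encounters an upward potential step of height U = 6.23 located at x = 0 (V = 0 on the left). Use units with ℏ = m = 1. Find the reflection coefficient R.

R = 0.338

On each side the TISE gives plane waves with k = √(2m(E − V))/ℏ: k₁ = √(2·1·6.7) = 3.661, k₂ = √(2·1·0.47) = 0.9695.
Matching ψ and ψ′ at x = 0 gives r = (k₁ − k₂)/(k₁ + k₂), so R = r² = 0.3378 and T = 1 − R = 0.6622.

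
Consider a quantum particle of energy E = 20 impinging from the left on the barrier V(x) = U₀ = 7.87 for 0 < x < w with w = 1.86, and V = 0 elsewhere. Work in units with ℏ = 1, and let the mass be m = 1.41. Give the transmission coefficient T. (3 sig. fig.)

Above the barrier the interior wavenumber is k₂ = √(2m(E − U₀))/ℏ = 5.849, giving phase k₂w = 10.88.
T = [1 + U₀² sin²(k₂w) / (4E(E − U₀))]⁻¹ = 1/1.063 = 0.941.

T = 0.941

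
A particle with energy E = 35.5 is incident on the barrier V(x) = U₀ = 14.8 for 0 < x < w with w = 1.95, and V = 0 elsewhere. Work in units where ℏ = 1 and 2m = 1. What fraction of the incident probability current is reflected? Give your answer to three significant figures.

R = 0.0201

E > U₀: inside the barrier k₂ = √(2m(E − U₀))/ℏ = 4.550, k₂w = 8.872.
T = [1 + U₀² sin²(k₂w) / (4E(E − U₀))]⁻¹ = 1/1.021 = 0.980.
R = 1 − T = 0.0201.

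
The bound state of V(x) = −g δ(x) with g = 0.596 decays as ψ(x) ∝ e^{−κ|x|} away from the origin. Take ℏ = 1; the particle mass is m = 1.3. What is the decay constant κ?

Integrating the TISE across x = 0 gives the cusp condition ψ'(0⁺) − ψ'(0⁻) = −(2mg/ℏ²)ψ(0).
With ψ ∝ e^{−κ|x|} this yields −2κ = −2mg/ℏ², so κ = mg/ℏ² = 0.7748.

κ = 0.775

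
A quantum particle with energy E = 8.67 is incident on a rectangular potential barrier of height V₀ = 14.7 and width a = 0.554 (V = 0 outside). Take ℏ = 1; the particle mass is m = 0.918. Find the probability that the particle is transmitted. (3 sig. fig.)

Since E < V₀ the interior solution is evanescent with decay constant κ = √(2m(V₀ − E))/ℏ = 3.327.
κa = 1.843, sinh(κa) = 3.080.
The exact tunnelling result is T⁻¹ = 1 + V₀² sinh²(κa) / [4E(V₀ − E)] = 10.80, so T = 0.0926.

T = 0.0926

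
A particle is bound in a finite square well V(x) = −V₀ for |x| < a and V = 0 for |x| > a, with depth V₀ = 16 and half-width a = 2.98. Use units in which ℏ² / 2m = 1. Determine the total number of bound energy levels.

N = 8

Define the well-strength parameter z₀ = (a/ℏ)√(2mV₀) = 2.98 × √(2·0.5·16) = 11.92.
The even/odd transcendental equations gain one root per π/2 in z₀, giving N = 1 + ⌊2z₀/π⌋ = 1 + ⌊7.589⌋ = 8.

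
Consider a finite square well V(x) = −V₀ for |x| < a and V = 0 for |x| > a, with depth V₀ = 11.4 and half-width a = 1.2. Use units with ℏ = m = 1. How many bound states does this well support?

Define the well-strength parameter z₀ = (a/ℏ)√(2mV₀) = 1.2 × √(2·1·11.4) = 5.730.
A new bound state (alternating even/odd) appears each time z₀ passes a multiple of π/2, so N = ⌊2z₀/π⌋ + 1 = ⌊3.648⌋ + 1 = 4.

N = 4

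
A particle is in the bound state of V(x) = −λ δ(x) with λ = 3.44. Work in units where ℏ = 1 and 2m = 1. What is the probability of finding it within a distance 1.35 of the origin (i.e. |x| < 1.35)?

The normalised bound state is ψ = √κ e^{−κ|x|} with κ = mλ/ℏ² = 1.720.
P(|x| < d) = ∫_{−d}^{d} κ e^{−2κ|x|} dx = 1 − e^{−2κd} = 1 − e^{−4.644} = 0.9904.

P = 0.990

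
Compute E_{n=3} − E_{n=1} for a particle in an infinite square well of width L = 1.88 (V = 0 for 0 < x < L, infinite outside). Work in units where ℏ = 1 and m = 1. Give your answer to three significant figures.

ΔE = 11.2

E_n = n²π²ℏ²/(2mL²), so ΔE = (3² − 1²) π²ℏ²/(2mL²).
ΔE = 8 × π² / (2 × 1 × 1.88²) = 11.17.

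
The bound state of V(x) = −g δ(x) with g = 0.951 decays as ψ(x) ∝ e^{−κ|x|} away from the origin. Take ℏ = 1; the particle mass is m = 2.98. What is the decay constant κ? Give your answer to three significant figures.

κ = 2.83

Integrating the TISE across x = 0 gives the cusp condition ψ'(0⁺) − ψ'(0⁻) = −(2mg/ℏ²)ψ(0).
With ψ ∝ e^{−κ|x|} this yields −2κ = −2mg/ℏ², so κ = mg/ℏ² = 2.834.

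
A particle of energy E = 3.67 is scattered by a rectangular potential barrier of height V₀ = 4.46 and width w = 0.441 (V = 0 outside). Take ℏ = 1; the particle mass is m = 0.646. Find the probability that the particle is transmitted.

E < V₀: inside the barrier ψ ∝ e^{±κx} with κ = √(2m(V₀ − E))/ℏ = 1.010.
κw = 0.4455, sinh(κw) = 0.4604.
The exact tunnelling result is T⁻¹ = 1 + V₀² sinh²(κw) / [4E(V₀ − E)] = 1.364, so T = 0.733.

T = 0.733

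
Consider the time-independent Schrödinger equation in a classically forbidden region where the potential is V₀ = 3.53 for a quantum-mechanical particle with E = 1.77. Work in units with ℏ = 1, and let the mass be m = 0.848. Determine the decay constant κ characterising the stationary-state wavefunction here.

Since E < V₀ the TISE in this region is ψ'' = κ²ψ with κ = √(2m(V₀ − E))/ℏ.
κ = √(2 × 0.848 × 1.76) = 1.728.

κ = 1.73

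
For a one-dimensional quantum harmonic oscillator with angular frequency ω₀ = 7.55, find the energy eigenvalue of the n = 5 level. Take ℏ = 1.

E = 41.5

Using E_n = (n + ½)ℏω₀: E_5 = 5.5 × 7.55 = 41.53.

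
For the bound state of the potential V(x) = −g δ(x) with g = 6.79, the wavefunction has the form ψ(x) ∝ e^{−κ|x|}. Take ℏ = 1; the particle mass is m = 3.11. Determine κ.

κ = 21.1

Integrate −(ℏ²/2m)ψ'' − gδ(x)ψ = Eψ from −ε to +ε: the ψ'' term gives ψ'(0⁺) − ψ'(0⁻) and the δ term gives −(2mg/ℏ²)ψ(0).
With ψ ∝ e^{−κ|x|} this yields −2κ = −2mg/ℏ², so κ = mg/ℏ² = 21.12.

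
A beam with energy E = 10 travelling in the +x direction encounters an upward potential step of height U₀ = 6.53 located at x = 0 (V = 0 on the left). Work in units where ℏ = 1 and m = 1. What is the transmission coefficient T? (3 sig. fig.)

T = 0.933

On each side the TISE gives plane waves with k = √(2m(E − V))/ℏ: k₁ = √(2·1·10) = 4.472, k₂ = √(2·1·3.47) = 2.634.
Matching ψ and ψ′ at x = 0 gives r = (k₁ − k₂)/(k₁ + k₂), so R = r² = 0.06687 and T = 1 − R = 0.9331.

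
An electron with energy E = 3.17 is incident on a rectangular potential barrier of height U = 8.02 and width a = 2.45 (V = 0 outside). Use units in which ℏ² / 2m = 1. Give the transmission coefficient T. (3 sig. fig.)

Since E < U the interior solution is evanescent with decay constant κ = √(2m(U − E))/ℏ = 2.202.
κa = 5.396, sinh(κa) = 110.2.
Matching ψ, ψ′ at both faces gives T = [1 + U² sinh²(κa) / (4E(U − E))]⁻¹ = 1/12700 = 0.0000787.

T = 0.0000787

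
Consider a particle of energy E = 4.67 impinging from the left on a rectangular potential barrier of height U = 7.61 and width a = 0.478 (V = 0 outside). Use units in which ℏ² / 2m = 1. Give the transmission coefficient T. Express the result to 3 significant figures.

E < U: inside the barrier ψ ∝ e^{±κx} with κ = √(2m(U − E))/ℏ = 1.715.
κa = 0.8196, sinh(κa) = 0.9145.
The exact tunnelling result is T⁻¹ = 1 + U² sinh²(κa) / [4E(U − E)] = 1.882, so T = 0.531.

T = 0.531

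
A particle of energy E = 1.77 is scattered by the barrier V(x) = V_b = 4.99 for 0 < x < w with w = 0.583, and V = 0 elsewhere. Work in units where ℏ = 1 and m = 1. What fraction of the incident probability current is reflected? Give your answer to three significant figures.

R = 0.826

Since E < V_b the interior solution is evanescent with decay constant κ = √(2m(V_b − E))/ℏ = 2.538.
κw = 1.479, sinh(κw) = 2.081.
Matching ψ, ψ′ at both faces gives T = [1 + V_b² sinh²(κw) / (4E(V_b − E))]⁻¹ = 1/5.732 = 0.174.
R = 1 − T = 0.826.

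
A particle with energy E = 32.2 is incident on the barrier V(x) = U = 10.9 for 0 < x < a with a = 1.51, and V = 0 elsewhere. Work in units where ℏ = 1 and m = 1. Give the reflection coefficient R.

Above the barrier the interior wavenumber is k₂ = √(2m(E − U))/ℏ = 6.527, giving phase k₂a = 9.856.
Matching at both interfaces gives T⁻¹ = 1 + U² sin²(k₂a) / [4E(E − U)] = 1.008, hence T = 0.993.
R = 1 − T = 0.00750.

R = 0.00750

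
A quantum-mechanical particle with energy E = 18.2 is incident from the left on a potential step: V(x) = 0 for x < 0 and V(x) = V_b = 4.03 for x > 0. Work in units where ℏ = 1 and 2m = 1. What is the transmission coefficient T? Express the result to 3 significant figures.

T = 0.996

On each side the TISE gives plane waves with k = √(2m(E − V))/ℏ: k₁ = √(2·½·18.2) = 4.266, k₂ = √(2·½·14.17) = 3.764.
Matching ψ and ψ′ at x = 0 gives r = (k₁ − k₂)/(k₁ + k₂), so R = r² = 0.003905 and T = 1 − R = 0.9961.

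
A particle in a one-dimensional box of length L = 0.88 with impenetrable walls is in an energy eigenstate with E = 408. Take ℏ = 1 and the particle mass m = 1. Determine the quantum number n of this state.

n = 8

For an infinite well E_n = n²π²ℏ²/(2mL²), so n = (L/πℏ)√(2mE).
n = (0.88/π) × √(2 × 1 × 408) = 8.002 → n = 8.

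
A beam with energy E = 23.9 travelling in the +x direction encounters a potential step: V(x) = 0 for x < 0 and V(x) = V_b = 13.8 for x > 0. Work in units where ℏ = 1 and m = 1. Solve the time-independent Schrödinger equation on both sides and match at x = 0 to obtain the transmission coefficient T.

T = 0.955

The wavenumbers are k₁ = √(2mE)/ℏ = 6.914 on the left and k₂ = √(2m(E − V_b))/ℏ = 4.494 on the right.
Continuity of ψ and ψ′ at the step yields the reflection amplitude r = (k₁ − k₂)/(k₁ + k₂) = 0.2121; thus R = |r|² = 0.04497, T = 0.9550.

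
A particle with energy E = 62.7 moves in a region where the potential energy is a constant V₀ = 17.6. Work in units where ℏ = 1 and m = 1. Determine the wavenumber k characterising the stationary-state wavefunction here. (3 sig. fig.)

With E > V₀ the solution is oscillatory, ψ ∝ e^{±ikx} with k = √(2m(E − V₀))/ℏ.
k = √(2 × 1 × 45.1) = 9.497.

k = 9.50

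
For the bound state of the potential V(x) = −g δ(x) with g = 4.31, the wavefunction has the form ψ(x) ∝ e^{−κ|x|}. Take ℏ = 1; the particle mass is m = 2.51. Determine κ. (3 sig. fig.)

Integrating the TISE across x = 0 gives the cusp condition ψ'(0⁺) − ψ'(0⁻) = −(2mg/ℏ²)ψ(0).
With ψ ∝ e^{−κ|x|} this yields −2κ = −2mg/ℏ², so κ = mg/ℏ² = 10.82.

κ = 10.8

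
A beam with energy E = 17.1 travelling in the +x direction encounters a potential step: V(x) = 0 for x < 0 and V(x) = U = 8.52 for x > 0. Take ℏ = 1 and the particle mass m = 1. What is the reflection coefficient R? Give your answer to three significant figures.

R = 0.0291

The wavenumbers are k₁ = √(2mE)/ℏ = 5.848 on the left and k₂ = √(2m(E − U))/ℏ = 4.142 on the right.
Continuity of ψ and ψ′ at the step yields the reflection amplitude r = (k₁ − k₂)/(k₁ + k₂) = 0.1707; thus R = |r|² = 0.02915, T = 0.9709.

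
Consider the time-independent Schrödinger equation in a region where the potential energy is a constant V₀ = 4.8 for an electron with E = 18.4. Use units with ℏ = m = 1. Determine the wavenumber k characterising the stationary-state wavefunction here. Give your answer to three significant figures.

k = 5.22

With E > V₀ the solution is oscillatory, ψ ∝ e^{±ikx} with k = √(2m(E − V₀))/ℏ.
k = √(2 × 1 × 13.6) = 5.215.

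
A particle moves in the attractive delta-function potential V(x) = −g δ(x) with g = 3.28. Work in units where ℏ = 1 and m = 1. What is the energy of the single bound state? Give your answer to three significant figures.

E = -5.38

For x ≠ 0 the bound state is ψ ∝ e^{−κ|x|}; integrating the TISE across the delta gives the cusp condition 2κ = 2mg/ℏ², so κ = 3.280.
Then E = −ℏ²κ²/(2m) = −mg²/(2ℏ²) = -5.379.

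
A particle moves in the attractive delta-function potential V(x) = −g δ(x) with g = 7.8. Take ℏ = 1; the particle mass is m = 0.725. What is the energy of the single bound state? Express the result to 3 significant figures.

For x ≠ 0 the bound state is ψ ∝ e^{−κ|x|}; integrating the TISE across the delta gives the cusp condition 2κ = 2mg/ℏ², so κ = 5.655.
Then E = −ℏ²κ²/(2m) = −mg²/(2ℏ²) = -22.05.

E = -22.1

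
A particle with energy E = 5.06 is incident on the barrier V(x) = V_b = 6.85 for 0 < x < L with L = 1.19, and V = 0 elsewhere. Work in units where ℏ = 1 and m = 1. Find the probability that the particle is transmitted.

Since E < V_b the interior solution is evanescent with decay constant κ = √(2m(V_b − E))/ℏ = 1.892.
κL = 2.252, sinh(κL) = 4.699.
The exact tunnelling result is T⁻¹ = 1 + V_b² sinh²(κL) / [4E(V_b − E)] = 29.59, so T = 0.0338.

T = 0.0338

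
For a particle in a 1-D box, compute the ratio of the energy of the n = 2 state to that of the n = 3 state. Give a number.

Since E_n ∝ n², the ratio is (2/3)² = 0.444444.

0.444444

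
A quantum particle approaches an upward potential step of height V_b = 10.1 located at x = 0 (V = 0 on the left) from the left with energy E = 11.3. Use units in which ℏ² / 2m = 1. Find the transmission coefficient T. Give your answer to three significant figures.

The wavenumbers are k₁ = √(2mE)/ℏ = 3.362 on the left and k₂ = √(2m(E − V_b))/ℏ = 1.095 on the right.
Continuity of ψ and ψ′ at the step yields the reflection amplitude r = (k₁ − k₂)/(k₁ + k₂) = 0.5084; thus R = |r|² = 0.2585, T = 0.7415.

T = 0.741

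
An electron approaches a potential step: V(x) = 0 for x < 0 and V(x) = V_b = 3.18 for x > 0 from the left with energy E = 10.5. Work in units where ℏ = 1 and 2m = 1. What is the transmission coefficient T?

The wavenumbers are k₁ = √(2mE)/ℏ = 3.240 on the left and k₂ = √(2m(E − V_b))/ℏ = 2.706 on the right.
Matching ψ and ψ′ at x = 0 gives r = (k₁ − k₂)/(k₁ + k₂), so R = r² = 0.008091 and T = 1 − R = 0.9919.

T = 0.992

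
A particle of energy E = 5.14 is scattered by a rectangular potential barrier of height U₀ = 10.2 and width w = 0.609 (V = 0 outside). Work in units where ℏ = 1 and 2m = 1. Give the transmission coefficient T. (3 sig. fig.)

Since E < U₀ the interior solution is evanescent with decay constant κ = √(2m(U₀ − E))/ℏ = 2.249.
κw = 1.370, sinh(κw) = 1.840.
Matching ψ, ψ′ at both faces gives T = [1 + U₀² sinh²(κw) / (4E(U₀ − E))]⁻¹ = 1/4.387 = 0.228.

T = 0.228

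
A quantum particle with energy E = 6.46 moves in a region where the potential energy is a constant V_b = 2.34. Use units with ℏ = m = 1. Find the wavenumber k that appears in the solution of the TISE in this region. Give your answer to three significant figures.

With E > V_b the solution is oscillatory, ψ ∝ e^{±ikx} with k = √(2m(E − V_b))/ℏ.
k = √(2 × 1 × 4.12) = 2.871.

k = 2.87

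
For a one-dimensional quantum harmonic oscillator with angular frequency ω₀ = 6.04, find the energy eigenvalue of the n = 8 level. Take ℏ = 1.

E = 51.3

Using E_n = (n + ½)ℏω₀: E_8 = 8.5 × 6.04 = 51.34.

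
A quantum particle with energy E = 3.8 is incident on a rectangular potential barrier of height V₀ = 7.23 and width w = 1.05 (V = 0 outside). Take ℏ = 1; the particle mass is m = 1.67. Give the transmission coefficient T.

T = 0.00326

Since E < V₀ the interior solution is evanescent with decay constant κ = √(2m(V₀ − E))/ℏ = 3.385.
κw = 3.554, sinh(κw) = 17.46.
Matching ψ, ψ′ at both faces gives T = [1 + V₀² sinh²(κw) / (4E(V₀ − E))]⁻¹ = 1/306.7 = 0.00326.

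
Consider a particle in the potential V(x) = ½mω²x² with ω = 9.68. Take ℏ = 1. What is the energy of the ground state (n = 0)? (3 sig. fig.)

E = 4.84

The oscillator eigenvalues are E_n = ℏω(n + ½), so E_0 = 9.68 × 0.5 = 4.840.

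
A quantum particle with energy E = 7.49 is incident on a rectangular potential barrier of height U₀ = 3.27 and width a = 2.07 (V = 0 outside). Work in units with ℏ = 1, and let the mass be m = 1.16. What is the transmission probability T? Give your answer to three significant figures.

T = 0.997

E > U₀: inside the barrier k₂ = √(2m(E − U₀))/ℏ = 3.129, k₂a = 6.477.
Matching at both interfaces gives T⁻¹ = 1 + U₀² sin²(k₂a) / [4E(E − U₀)] = 1.003, hence T = 0.997.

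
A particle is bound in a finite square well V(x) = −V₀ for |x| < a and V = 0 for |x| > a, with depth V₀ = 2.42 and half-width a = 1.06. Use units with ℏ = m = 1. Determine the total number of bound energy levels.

N = 2

The dimensionless depth is z₀ = a√(2mV₀)/ℏ = 1.06 × √(4.840) = 2.332.
The even/odd transcendental equations gain one root per π/2 in z₀, giving N = 1 + ⌊2z₀/π⌋ = 1 + ⌊1.485⌋ = 2.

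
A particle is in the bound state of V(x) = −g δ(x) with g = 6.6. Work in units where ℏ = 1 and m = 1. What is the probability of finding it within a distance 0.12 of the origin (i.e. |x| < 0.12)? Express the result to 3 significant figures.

P = 0.795

The normalised bound state is ψ = √κ e^{−κ|x|} with κ = mg/ℏ² = 6.600.
P(|x| < d) = ∫_{−d}^{d} κ e^{−2κ|x|} dx = 1 − e^{−2κd} = 1 − e^{−1.584} = 0.7948.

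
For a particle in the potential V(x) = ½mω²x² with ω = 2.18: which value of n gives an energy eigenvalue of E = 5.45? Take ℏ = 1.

Invert E_n = (n + ½)ℏω: n = E/ℏω − ½ = 2.000, so n = 2.

n = 2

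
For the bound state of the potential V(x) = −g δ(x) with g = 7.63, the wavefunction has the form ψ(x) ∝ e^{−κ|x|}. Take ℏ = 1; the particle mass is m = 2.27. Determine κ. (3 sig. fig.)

κ = 17.3

Integrating the TISE across x = 0 gives the cusp condition ψ'(0⁺) − ψ'(0⁻) = −(2mg/ℏ²)ψ(0).
With ψ ∝ e^{−κ|x|} this yields −2κ = −2mg/ℏ², so κ = mg/ℏ² = 17.32.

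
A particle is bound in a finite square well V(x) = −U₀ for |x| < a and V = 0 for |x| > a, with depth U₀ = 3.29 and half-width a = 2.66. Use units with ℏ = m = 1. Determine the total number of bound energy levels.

Define the well-strength parameter z₀ = (a/ℏ)√(2mU₀) = 2.66 × √(2·1·3.29) = 6.823.
The even/odd transcendental equations gain one root per π/2 in z₀, giving N = 1 + ⌊2z₀/π⌋ = 1 + ⌊4.344⌋ = 5.

N = 5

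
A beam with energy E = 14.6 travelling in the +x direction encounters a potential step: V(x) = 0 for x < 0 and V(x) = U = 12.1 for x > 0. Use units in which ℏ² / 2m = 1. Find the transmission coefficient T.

T = 0.828

The wavenumbers are k₁ = √(2mE)/ℏ = 3.821 on the left and k₂ = √(2m(E − U))/ℏ = 1.581 on the right.
Matching ψ and ψ′ at x = 0 gives r = (k₁ − k₂)/(k₁ + k₂), so R = r² = 0.1719 and T = 1 − R = 0.8281.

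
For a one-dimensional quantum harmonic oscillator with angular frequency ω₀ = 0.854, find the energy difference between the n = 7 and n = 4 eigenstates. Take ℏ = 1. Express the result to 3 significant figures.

ΔE = 2.56

E_n = ℏω₀(n + ½), so ΔE = (7 − 4) ℏω₀ = 3 × 0.854 = 2.562.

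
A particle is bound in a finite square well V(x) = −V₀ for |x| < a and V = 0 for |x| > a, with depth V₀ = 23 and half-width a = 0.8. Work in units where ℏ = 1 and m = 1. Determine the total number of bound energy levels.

The dimensionless depth is z₀ = a√(2mV₀)/ℏ = 0.8 × √(46.00) = 5.426.
The even/odd transcendental equations gain one root per π/2 in z₀, giving N = 1 + ⌊2z₀/π⌋ = 1 + ⌊3.454⌋ = 4.

N = 4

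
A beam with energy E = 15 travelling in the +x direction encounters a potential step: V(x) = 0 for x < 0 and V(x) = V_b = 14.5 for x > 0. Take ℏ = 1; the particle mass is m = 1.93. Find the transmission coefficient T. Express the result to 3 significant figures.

On each side the TISE gives plane waves with k = √(2m(E − V))/ℏ: k₁ = √(2·1.93·15) = 7.609, k₂ = √(2·1.93·0.5) = 1.389.
Matching ψ and ψ′ at x = 0 gives r = (k₁ − k₂)/(k₁ + k₂), so R = r² = 0.4778 and T = 1 − R = 0.5222.

T = 0.522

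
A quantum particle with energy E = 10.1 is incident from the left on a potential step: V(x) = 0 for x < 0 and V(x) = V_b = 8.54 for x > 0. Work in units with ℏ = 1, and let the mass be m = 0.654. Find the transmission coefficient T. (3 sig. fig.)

T = 0.810

On each side the TISE gives plane waves with k = √(2m(E − V))/ℏ: k₁ = √(2·0.654·10.1) = 3.635, k₂ = √(2·0.654·1.56) = 1.428.
Matching ψ and ψ′ at x = 0 gives r = (k₁ − k₂)/(k₁ + k₂), so R = r² = 0.1899 and T = 1 − R = 0.8101.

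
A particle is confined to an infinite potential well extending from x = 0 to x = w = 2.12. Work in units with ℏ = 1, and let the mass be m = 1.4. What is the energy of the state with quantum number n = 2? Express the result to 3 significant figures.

E = 3.14

The infinite-well eigenfunctions ψ_n = √(2/w) sin(nπx/w) vanish at both walls, giving E_n = n²π²ℏ²/(2mw²).
E_2 = 2² × π² / (2 × 1.4 × 2.12²) = 3.137.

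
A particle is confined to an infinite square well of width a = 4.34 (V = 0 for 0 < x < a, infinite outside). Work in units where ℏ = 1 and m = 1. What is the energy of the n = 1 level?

Requiring ψ(0) = ψ(a) = 0 quantises k = nπ/a, hence E_n = ℏ²k²/2m = n²π²ℏ²/(2ma²).
E_1 = 1² × π² / (2 × 1 × 4.34²) = 0.2620.

E = 0.262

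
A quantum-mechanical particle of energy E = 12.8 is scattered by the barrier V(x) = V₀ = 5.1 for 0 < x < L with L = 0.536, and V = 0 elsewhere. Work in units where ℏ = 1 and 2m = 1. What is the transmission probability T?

T = 0.939

E > V₀: inside the barrier k₂ = √(2m(E − V₀))/ℏ = 2.775, k₂L = 1.487.
Matching at both interfaces gives T⁻¹ = 1 + V₀² sin²(k₂L) / [4E(E − V₀)] = 1.066, hence T = 0.939.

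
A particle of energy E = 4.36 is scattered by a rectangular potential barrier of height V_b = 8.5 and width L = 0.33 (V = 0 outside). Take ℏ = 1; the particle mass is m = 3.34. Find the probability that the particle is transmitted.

T = 0.117

E < V_b: inside the barrier ψ ∝ e^{±κx} with κ = √(2m(V_b − E))/ℏ = 5.259.
κL = 1.735, sinh(κL) = 2.747.
Matching ψ, ψ′ at both faces gives T = [1 + V_b² sinh²(κL) / (4E(V_b − E))]⁻¹ = 1/8.554 = 0.117.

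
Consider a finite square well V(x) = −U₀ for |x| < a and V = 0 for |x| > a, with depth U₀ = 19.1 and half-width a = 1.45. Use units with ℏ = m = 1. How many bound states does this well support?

Define the well-strength parameter z₀ = (a/ℏ)√(2mU₀) = 1.45 × √(2·1·19.1) = 8.962.
A new bound state (alternating even/odd) appears each time z₀ passes a multiple of π/2, so N = ⌊2z₀/π⌋ + 1 = ⌊5.705⌋ + 1 = 6.

N = 6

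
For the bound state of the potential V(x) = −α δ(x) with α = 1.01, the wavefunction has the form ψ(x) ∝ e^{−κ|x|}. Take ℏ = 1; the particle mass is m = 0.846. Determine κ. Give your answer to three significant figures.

Integrate −(ℏ²/2m)ψ'' − αδ(x)ψ = Eψ from −ε to +ε: the ψ'' term gives ψ'(0⁺) − ψ'(0⁻) and the δ term gives −(2mα/ℏ²)ψ(0).
With ψ ∝ e^{−κ|x|} this yields −2κ = −2mα/ℏ², so κ = mα/ℏ² = 0.8545.

κ = 0.854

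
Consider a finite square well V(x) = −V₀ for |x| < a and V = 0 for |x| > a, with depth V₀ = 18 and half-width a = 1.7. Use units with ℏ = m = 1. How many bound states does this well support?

Define the well-strength parameter z₀ = (a/ℏ)√(2mV₀) = 1.7 × √(2·1·18) = 10.20.
The even/odd transcendental equations gain one root per π/2 in z₀, giving N = 1 + ⌊2z₀/π⌋ = 1 + ⌊6.494⌋ = 7.

N = 7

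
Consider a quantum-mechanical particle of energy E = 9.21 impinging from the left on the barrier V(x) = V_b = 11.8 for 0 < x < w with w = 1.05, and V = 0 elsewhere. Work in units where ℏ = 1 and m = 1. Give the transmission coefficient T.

T = 0.0229

E < V_b: inside the barrier ψ ∝ e^{±κx} with κ = √(2m(V_b − E))/ℏ = 2.276.
κw = 2.390, sinh(κw) = 5.410.
The exact tunnelling result is T⁻¹ = 1 + V_b² sinh²(κw) / [4E(V_b − E)] = 43.70, so T = 0.0229.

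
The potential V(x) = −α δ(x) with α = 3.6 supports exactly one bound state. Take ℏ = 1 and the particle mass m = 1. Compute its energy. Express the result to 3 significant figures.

E = -6.48

For x ≠ 0 the bound state is ψ ∝ e^{−κ|x|}; integrating the TISE across the delta gives the cusp condition 2κ = 2mα/ℏ², so κ = 3.600.
Then E = −ℏ²κ²/(2m) = −mα²/(2ℏ²) = -6.480.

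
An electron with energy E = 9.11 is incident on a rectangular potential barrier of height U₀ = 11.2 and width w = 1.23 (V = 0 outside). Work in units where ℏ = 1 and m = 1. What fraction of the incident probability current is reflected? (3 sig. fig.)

R = 0.984

E < U₀: inside the barrier ψ ∝ e^{±κx} with κ = √(2m(U₀ − E))/ℏ = 2.045.
κw = 2.515, sinh(κw) = 6.141.
The exact tunnelling result is T⁻¹ = 1 + U₀² sinh²(κw) / [4E(U₀ − E)] = 63.12, so T = 0.0158.
R = 1 − T = 0.984.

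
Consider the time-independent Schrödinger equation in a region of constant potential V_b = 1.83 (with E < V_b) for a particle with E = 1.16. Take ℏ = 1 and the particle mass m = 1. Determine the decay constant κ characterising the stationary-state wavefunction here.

κ = 1.16

Since E < V_b the TISE in this region is ψ'' = κ²ψ with κ = √(2m(V_b − E))/ℏ.
κ = √(2 × 1 × 0.67) = 1.158.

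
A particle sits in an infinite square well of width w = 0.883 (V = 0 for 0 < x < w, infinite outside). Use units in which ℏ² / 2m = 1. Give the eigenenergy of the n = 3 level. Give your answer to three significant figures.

The infinite-well eigenfunctions ψ_n = √(2/w) sin(nπx/w) vanish at both walls, giving E_n = n²π²ℏ²/(2mw²).
E_3 = 3² × π² / (2 × 0.5 × 0.883²) = 113.9.

E = 114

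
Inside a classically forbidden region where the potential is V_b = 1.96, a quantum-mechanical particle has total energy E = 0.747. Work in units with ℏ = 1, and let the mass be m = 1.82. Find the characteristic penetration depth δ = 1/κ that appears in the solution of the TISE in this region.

δ = 0.476

Since E < V_b the TISE in this region is ψ'' = κ²ψ with κ = √(2m(V_b − E))/ℏ.
κ = √(2 × 1.82 × 1.213) = 2.101. The penetration depth is δ = 1/κ = 0.476.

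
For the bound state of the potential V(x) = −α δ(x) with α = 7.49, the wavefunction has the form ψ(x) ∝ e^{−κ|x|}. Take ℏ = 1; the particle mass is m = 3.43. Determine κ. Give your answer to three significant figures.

Integrate −(ℏ²/2m)ψ'' − αδ(x)ψ = Eψ from −ε to +ε: the ψ'' term gives ψ'(0⁺) − ψ'(0⁻) and the δ term gives −(2mα/ℏ²)ψ(0).
With ψ ∝ e^{−κ|x|} this yields −2κ = −2mα/ℏ², so κ = mα/ℏ² = 25.69.

κ = 25.7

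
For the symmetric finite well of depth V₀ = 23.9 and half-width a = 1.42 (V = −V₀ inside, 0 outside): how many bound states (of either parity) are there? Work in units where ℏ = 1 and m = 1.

N = 7

The dimensionless depth is z₀ = a√(2mV₀)/ℏ = 1.42 × √(47.80) = 9.818.
A new bound state (alternating even/odd) appears each time z₀ passes a multiple of π/2, so N = ⌊2z₀/π⌋ + 1 = ⌊6.250⌋ + 1 = 7.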